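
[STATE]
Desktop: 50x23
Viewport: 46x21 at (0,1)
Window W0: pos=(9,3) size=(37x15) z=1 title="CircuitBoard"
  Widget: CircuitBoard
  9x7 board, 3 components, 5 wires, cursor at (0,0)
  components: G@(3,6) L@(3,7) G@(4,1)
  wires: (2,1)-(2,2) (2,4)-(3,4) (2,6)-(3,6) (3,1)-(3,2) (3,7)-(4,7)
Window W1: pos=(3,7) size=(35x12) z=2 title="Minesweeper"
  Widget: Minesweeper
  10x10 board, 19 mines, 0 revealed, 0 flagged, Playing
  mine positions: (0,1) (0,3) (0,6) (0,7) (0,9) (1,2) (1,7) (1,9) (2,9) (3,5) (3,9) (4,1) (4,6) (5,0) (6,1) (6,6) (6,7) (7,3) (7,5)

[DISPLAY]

                                              
                                              
         ┏━━━━━━━━━━━━━━━━━━━━━━━━━━━━━━━━━━━┓
         ┃ CircuitBoard                      ┃
         ┠───────────────────────────────────┨
         ┃   0 1 2 3 4 5 6 7 8               ┃
   ┏━━━━━━━━━━━━━━━━━━━━━━━━━━━━━━━━━┓       ┃
   ┃ Minesweeper                     ┃       ┃
   ┠─────────────────────────────────┨       ┃
   ┃■■■■■■■■■■                       ┃       ┃
   ┃■■■■■■■■■■                       ┃·      ┃
   ┃■■■■■■■■■■                       ┃│      ┃
   ┃■■■■■■■■■■                       ┃G   L  ┃
   ┃■■■■■■■■■■                       ┃    │  ┃
   ┃■■■■■■■■■■                       ┃    ·  ┃
   ┃■■■■■■■■■■                       ┃       ┃
   ┃■■■■■■■■■■                       ┃━━━━━━━┛
   ┗━━━━━━━━━━━━━━━━━━━━━━━━━━━━━━━━━┛        
                                              
                                              
                                              


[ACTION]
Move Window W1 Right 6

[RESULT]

                                              
                                              
         ┏━━━━━━━━━━━━━━━━━━━━━━━━━━━━━━━━━━━┓
         ┃ CircuitBoard                      ┃
         ┠───────────────────────────────────┨
         ┃   0 1 2 3 4 5 6 7 8               ┃
         ┏━━━━━━━━━━━━━━━━━━━━━━━━━━━━━━━━━┓ ┃
         ┃ Minesweeper                     ┃ ┃
         ┠─────────────────────────────────┨ ┃
         ┃■■■■■■■■■■                       ┃ ┃
         ┃■■■■■■■■■■                       ┃ ┃
         ┃■■■■■■■■■■                       ┃ ┃
         ┃■■■■■■■■■■                       ┃ ┃
         ┃■■■■■■■■■■                       ┃ ┃
         ┃■■■■■■■■■■                       ┃ ┃
         ┃■■■■■■■■■■                       ┃ ┃
         ┃■■■■■■■■■■                       ┃━┛
         ┗━━━━━━━━━━━━━━━━━━━━━━━━━━━━━━━━━┛  
                                              
                                              
                                              


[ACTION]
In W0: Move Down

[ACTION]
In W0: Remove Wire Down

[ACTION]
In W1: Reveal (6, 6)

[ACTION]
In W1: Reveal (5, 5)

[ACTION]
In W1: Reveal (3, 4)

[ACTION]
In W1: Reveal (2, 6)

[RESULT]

                                              
                                              
         ┏━━━━━━━━━━━━━━━━━━━━━━━━━━━━━━━━━━━┓
         ┃ CircuitBoard                      ┃
         ┠───────────────────────────────────┨
         ┃   0 1 2 3 4 5 6 7 8               ┃
         ┏━━━━━━━━━━━━━━━━━━━━━━━━━━━━━━━━━┓ ┃
         ┃ Minesweeper                     ┃ ┃
         ┠─────────────────────────────────┨ ┃
         ┃■✹■✹■■✹✹■✹                       ┃ ┃
         ┃■■✹■■■■✹■✹                       ┃ ┃
         ┃■■■■■■■■■✹                       ┃ ┃
         ┃■■■■■✹■■■✹                       ┃ ┃
         ┃■✹■■■■✹■■■                       ┃ ┃
         ┃✹■■■■■■■■■                       ┃ ┃
         ┃■✹■■■■✹✹■■                       ┃ ┃
         ┃■■■✹■✹■■■■                       ┃━┛
         ┗━━━━━━━━━━━━━━━━━━━━━━━━━━━━━━━━━┛  
                                              
                                              
                                              


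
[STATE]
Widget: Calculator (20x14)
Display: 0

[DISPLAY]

                   0
┌───┬───┬───┬───┐   
│ 7 │ 8 │ 9 │ ÷ │   
├───┼───┼───┼───┤   
│ 4 │ 5 │ 6 │ × │   
├───┼───┼───┼───┤   
│ 1 │ 2 │ 3 │ - │   
├───┼───┼───┼───┤   
│ 0 │ . │ = │ + │   
├───┼───┼───┼───┤   
│ C │ MC│ MR│ M+│   
└───┴───┴───┴───┘   
                    
                    


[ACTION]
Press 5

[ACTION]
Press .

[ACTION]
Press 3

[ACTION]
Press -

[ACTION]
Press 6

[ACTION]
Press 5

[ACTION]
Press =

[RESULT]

               -59.7
┌───┬───┬───┬───┐   
│ 7 │ 8 │ 9 │ ÷ │   
├───┼───┼───┼───┤   
│ 4 │ 5 │ 6 │ × │   
├───┼───┼───┼───┤   
│ 1 │ 2 │ 3 │ - │   
├───┼───┼───┼───┤   
│ 0 │ . │ = │ + │   
├───┼───┼───┼───┤   
│ C │ MC│ MR│ M+│   
└───┴───┴───┴───┘   
                    
                    


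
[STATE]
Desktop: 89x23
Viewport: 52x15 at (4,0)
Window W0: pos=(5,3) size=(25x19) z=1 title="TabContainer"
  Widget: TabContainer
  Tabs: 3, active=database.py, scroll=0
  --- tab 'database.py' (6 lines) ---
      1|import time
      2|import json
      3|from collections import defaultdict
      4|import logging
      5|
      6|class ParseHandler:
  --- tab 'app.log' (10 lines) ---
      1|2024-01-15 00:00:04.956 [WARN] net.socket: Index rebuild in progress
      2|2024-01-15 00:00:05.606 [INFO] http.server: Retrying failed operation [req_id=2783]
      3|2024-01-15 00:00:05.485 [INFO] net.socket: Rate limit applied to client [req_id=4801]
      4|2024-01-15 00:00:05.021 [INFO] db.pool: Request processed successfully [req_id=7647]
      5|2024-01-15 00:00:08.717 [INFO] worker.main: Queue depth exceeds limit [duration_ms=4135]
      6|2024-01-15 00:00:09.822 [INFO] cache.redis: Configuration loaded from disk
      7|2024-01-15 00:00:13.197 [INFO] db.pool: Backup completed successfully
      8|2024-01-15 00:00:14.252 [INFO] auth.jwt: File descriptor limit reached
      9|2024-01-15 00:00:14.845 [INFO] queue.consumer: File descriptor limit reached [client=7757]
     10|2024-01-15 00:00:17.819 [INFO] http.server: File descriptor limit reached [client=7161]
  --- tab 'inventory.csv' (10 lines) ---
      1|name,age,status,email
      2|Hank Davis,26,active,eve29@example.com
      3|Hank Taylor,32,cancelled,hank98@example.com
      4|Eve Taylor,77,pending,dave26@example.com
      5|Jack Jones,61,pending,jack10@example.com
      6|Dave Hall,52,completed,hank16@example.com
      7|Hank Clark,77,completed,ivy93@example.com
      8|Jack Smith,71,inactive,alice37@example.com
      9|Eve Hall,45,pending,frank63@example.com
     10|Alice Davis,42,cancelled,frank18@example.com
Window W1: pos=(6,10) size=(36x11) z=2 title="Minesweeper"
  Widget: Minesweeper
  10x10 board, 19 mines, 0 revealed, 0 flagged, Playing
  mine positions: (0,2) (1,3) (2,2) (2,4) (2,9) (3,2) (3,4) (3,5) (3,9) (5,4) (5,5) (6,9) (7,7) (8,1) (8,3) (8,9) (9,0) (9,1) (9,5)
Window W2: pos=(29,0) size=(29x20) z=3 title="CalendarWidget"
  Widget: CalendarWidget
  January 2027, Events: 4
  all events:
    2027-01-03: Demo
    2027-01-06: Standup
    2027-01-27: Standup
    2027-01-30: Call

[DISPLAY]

                         ┏━━━━━━━━━━━━━━━━━━━━━━━━━━
                         ┃ CalendarWidget           
                         ┠──────────────────────────
 ┏━━━━━━━━━━━━━━━━━━━━━━━┃        January 2027      
 ┃ TabContainer          ┃Mo Tu We Th Fr Sa Su      
 ┠───────────────────────┃             1  2  3*     
 ┃[database.py]│ app.log ┃ 4  5  6*  7  8  9 10     
 ┃───────────────────────┃11 12 13 14 15 16 17      
 ┃import time            ┃18 19 20 21 22 23 24      
 ┃import json            ┃25 26 27* 28 29 30* 31    
 ┃┏━━━━━━━━━━━━━━━━━━━━━━┃                          
 ┃┃ Minesweeper          ┃                          
 ┃┠──────────────────────┃                          
 ┃┃■■■■■■■■■■            ┃                          
 ┃┃■■■■■■■■■■            ┃                          


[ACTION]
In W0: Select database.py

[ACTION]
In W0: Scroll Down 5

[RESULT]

                         ┏━━━━━━━━━━━━━━━━━━━━━━━━━━
                         ┃ CalendarWidget           
                         ┠──────────────────────────
 ┏━━━━━━━━━━━━━━━━━━━━━━━┃        January 2027      
 ┃ TabContainer          ┃Mo Tu We Th Fr Sa Su      
 ┠───────────────────────┃             1  2  3*     
 ┃[database.py]│ app.log ┃ 4  5  6*  7  8  9 10     
 ┃───────────────────────┃11 12 13 14 15 16 17      
 ┃class ParseHandler:    ┃18 19 20 21 22 23 24      
 ┃                       ┃25 26 27* 28 29 30* 31    
 ┃┏━━━━━━━━━━━━━━━━━━━━━━┃                          
 ┃┃ Minesweeper          ┃                          
 ┃┠──────────────────────┃                          
 ┃┃■■■■■■■■■■            ┃                          
 ┃┃■■■■■■■■■■            ┃                          


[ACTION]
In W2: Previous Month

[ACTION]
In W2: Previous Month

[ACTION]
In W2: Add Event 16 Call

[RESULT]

                         ┏━━━━━━━━━━━━━━━━━━━━━━━━━━
                         ┃ CalendarWidget           
                         ┠──────────────────────────
 ┏━━━━━━━━━━━━━━━━━━━━━━━┃       November 2026      
 ┃ TabContainer          ┃Mo Tu We Th Fr Sa Su      
 ┠───────────────────────┃                   1      
 ┃[database.py]│ app.log ┃ 2  3  4  5  6  7  8      
 ┃───────────────────────┃ 9 10 11 12 13 14 15      
 ┃class ParseHandler:    ┃16* 17 18 19 20 21 22     
 ┃                       ┃23 24 25 26 27 28 29      
 ┃┏━━━━━━━━━━━━━━━━━━━━━━┃30                        
 ┃┃ Minesweeper          ┃                          
 ┃┠──────────────────────┃                          
 ┃┃■■■■■■■■■■            ┃                          
 ┃┃■■■■■■■■■■            ┃                          


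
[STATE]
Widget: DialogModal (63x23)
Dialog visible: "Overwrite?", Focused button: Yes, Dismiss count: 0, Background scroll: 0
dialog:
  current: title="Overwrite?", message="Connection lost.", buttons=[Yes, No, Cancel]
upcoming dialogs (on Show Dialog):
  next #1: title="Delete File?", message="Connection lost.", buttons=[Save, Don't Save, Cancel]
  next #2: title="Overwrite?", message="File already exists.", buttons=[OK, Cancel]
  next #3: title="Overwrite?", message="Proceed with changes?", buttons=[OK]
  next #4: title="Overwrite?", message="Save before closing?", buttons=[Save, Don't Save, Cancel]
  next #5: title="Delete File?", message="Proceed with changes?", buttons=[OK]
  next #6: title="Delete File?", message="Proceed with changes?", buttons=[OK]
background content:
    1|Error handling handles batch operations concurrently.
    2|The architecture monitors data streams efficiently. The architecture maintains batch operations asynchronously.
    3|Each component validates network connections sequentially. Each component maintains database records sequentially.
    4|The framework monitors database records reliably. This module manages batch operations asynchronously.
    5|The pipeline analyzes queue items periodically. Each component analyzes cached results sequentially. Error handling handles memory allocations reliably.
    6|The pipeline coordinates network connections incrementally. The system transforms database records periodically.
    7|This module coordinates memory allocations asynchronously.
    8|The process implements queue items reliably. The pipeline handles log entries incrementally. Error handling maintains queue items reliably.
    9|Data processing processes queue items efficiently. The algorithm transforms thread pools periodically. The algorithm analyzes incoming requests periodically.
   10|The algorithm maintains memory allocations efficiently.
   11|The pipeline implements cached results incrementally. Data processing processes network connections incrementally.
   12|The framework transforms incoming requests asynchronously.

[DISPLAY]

Error handling handles batch operations concurrently.          
The architecture monitors data streams efficiently. The archite
Each component validates network connections sequentially. Each
The framework monitors database records reliably. This module m
The pipeline analyzes queue items periodically. Each component 
The pipeline coordinates network connections incrementally. The
This module coordinates memory allocations asynchronously.     
The process implements queue items reliably. The pipeline handl
Data processing processes queue items efficiently. The algorith
The algorithm mainta┌─────────────────────┐efficiently.        
The pipeline impleme│      Overwrite?     │ementally. Data proc
The framework transf│   Connection lost.  │asynchronously.     
                    │ [Yes]  No   Cancel  │                    
                    └─────────────────────┘                    
                                                               
                                                               
                                                               
                                                               
                                                               
                                                               
                                                               
                                                               
                                                               


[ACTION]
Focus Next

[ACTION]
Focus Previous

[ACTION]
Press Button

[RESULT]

Error handling handles batch operations concurrently.          
The architecture monitors data streams efficiently. The archite
Each component validates network connections sequentially. Each
The framework monitors database records reliably. This module m
The pipeline analyzes queue items periodically. Each component 
The pipeline coordinates network connections incrementally. The
This module coordinates memory allocations asynchronously.     
The process implements queue items reliably. The pipeline handl
Data processing processes queue items efficiently. The algorith
The algorithm maintains memory allocations efficiently.        
The pipeline implements cached results incrementally. Data proc
The framework transforms incoming requests asynchronously.     
                                                               
                                                               
                                                               
                                                               
                                                               
                                                               
                                                               
                                                               
                                                               
                                                               
                                                               


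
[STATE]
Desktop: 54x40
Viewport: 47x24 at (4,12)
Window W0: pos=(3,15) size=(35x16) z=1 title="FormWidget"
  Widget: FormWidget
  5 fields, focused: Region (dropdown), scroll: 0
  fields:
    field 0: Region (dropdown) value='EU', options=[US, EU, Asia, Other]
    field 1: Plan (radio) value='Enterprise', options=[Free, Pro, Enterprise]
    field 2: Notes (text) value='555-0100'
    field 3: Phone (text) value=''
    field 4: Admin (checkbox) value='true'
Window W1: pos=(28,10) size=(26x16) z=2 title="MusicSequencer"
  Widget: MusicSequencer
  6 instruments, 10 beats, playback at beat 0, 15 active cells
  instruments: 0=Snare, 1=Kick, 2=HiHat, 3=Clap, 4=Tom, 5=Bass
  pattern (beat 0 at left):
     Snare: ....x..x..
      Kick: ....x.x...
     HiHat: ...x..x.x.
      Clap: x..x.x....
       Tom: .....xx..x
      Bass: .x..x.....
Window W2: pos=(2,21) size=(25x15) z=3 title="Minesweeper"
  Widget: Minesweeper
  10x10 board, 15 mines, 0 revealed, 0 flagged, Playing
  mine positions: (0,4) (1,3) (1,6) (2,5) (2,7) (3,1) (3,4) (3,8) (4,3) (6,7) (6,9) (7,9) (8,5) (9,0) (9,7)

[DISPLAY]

                        ┠──────────────────────
                        ┃      ▼123456789      
                        ┃ Snare····█··█··      
━━━━━━━━━━━━━━━━━━━━━━━━┃  Kick····█·█···      
 FormWidget             ┃ HiHat···█··█·█·      
────────────────────────┃  Clap█··█·█····      
> Region:     [EU       ┃   Tom·····██··█      
  Plan:       ( ) Free  ┃  Bass·█··█·····      
  Notes:      [555-0100 ┃                      
━━━━━━━━━━━━━━━━━━━━━━┓ ┃                      
Minesweeper           ┃ ┃                      
──────────────────────┨ ┃                      
■■■■■■■■■             ┃ ┃                      
■■■■■■■■■             ┃ ┗━━━━━━━━━━━━━━━━━━━━━━
■■■■■■■■■             ┃          ┃             
■■■■■■■■■             ┃          ┃             
■■■■■■■■■             ┃          ┃             
■■■■■■■■■             ┃          ┃             
■■■■■■■■■             ┃━━━━━━━━━━┛             
■■■■■■■■■             ┃                        
■■■■■■■■■             ┃                        
■■■■■■■■■             ┃                        
                      ┃                        
━━━━━━━━━━━━━━━━━━━━━━┛                        


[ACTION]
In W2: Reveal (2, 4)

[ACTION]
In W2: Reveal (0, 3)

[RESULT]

                        ┠──────────────────────
                        ┃      ▼123456789      
                        ┃ Snare····█··█··      
━━━━━━━━━━━━━━━━━━━━━━━━┃  Kick····█·█···      
 FormWidget             ┃ HiHat···█··█·█·      
────────────────────────┃  Clap█··█·█····      
> Region:     [EU       ┃   Tom·····██··█      
  Plan:       ( ) Free  ┃  Bass·█··█·····      
  Notes:      [555-0100 ┃                      
━━━━━━━━━━━━━━━━━━━━━━┓ ┃                      
Minesweeper           ┃ ┃                      
──────────────────────┨ ┃                      
■■2■■■■■■             ┃ ┃                      
■■■■■■■■■             ┃ ┗━━━━━━━━━━━━━━━━━━━━━━
■■■3■■■■■             ┃          ┃             
■■■■■■■■■             ┃          ┃             
■■■■■■■■■             ┃          ┃             
■■■■■■■■■             ┃          ┃             
■■■■■■■■■             ┃━━━━━━━━━━┛             
■■■■■■■■■             ┃                        
■■■■■■■■■             ┃                        
■■■■■■■■■             ┃                        
                      ┃                        
━━━━━━━━━━━━━━━━━━━━━━┛                        


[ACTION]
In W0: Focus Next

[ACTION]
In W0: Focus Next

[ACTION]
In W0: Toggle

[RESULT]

                        ┠──────────────────────
                        ┃      ▼123456789      
                        ┃ Snare····█··█··      
━━━━━━━━━━━━━━━━━━━━━━━━┃  Kick····█·█···      
 FormWidget             ┃ HiHat···█··█·█·      
────────────────────────┃  Clap█··█·█····      
  Region:     [EU       ┃   Tom·····██··█      
  Plan:       ( ) Free  ┃  Bass·█··█·····      
> Notes:      [555-0100 ┃                      
━━━━━━━━━━━━━━━━━━━━━━┓ ┃                      
Minesweeper           ┃ ┃                      
──────────────────────┨ ┃                      
■■2■■■■■■             ┃ ┃                      
■■■■■■■■■             ┃ ┗━━━━━━━━━━━━━━━━━━━━━━
■■■3■■■■■             ┃          ┃             
■■■■■■■■■             ┃          ┃             
■■■■■■■■■             ┃          ┃             
■■■■■■■■■             ┃          ┃             
■■■■■■■■■             ┃━━━━━━━━━━┛             
■■■■■■■■■             ┃                        
■■■■■■■■■             ┃                        
■■■■■■■■■             ┃                        
                      ┃                        
━━━━━━━━━━━━━━━━━━━━━━┛                        


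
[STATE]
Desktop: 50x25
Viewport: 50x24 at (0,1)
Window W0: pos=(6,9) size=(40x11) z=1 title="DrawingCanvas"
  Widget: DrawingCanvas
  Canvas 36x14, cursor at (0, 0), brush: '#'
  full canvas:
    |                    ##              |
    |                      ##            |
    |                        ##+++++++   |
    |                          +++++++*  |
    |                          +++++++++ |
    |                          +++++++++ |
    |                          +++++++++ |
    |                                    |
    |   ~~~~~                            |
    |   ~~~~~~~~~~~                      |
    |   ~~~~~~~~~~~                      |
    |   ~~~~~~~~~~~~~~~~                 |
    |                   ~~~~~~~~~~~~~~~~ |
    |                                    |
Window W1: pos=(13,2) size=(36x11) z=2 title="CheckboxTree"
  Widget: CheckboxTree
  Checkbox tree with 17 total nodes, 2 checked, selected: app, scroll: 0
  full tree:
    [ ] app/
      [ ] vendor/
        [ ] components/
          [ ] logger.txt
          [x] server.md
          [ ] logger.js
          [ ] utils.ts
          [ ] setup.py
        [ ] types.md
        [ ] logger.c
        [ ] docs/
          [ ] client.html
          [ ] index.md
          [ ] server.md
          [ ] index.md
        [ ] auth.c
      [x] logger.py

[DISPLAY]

                                                  
             ┏━━━━━━━━━━━━━━━━━━━━━━━━━━━━━━━━━━┓ 
             ┃ CheckboxTree                     ┃ 
             ┠──────────────────────────────────┨ 
             ┃>[-] app/                         ┃ 
             ┃   [-] vendor/                    ┃ 
             ┃     [-] components/              ┃ 
             ┃       [ ] logger.txt             ┃ 
      ┏━━━━━━┃       [x] server.md              ┃ 
      ┃ Drawi┃       [ ] logger.js              ┃ 
      ┠──────┃       [ ] utils.ts               ┃ 
      ┃+     ┗━━━━━━━━━━━━━━━━━━━━━━━━━━━━━━━━━━┛ 
      ┃                      ##              ┃    
      ┃                        ##+++++++     ┃    
      ┃                          +++++++*    ┃    
      ┃                          +++++++++   ┃    
      ┃                          +++++++++   ┃    
      ┃                          +++++++++   ┃    
      ┗━━━━━━━━━━━━━━━━━━━━━━━━━━━━━━━━━━━━━━┛    
                                                  
                                                  
                                                  
                                                  
                                                  


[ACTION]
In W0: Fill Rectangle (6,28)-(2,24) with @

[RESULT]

                                                  
             ┏━━━━━━━━━━━━━━━━━━━━━━━━━━━━━━━━━━┓ 
             ┃ CheckboxTree                     ┃ 
             ┠──────────────────────────────────┨ 
             ┃>[-] app/                         ┃ 
             ┃   [-] vendor/                    ┃ 
             ┃     [-] components/              ┃ 
             ┃       [ ] logger.txt             ┃ 
      ┏━━━━━━┃       [x] server.md              ┃ 
      ┃ Drawi┃       [ ] logger.js              ┃ 
      ┠──────┃       [ ] utils.ts               ┃ 
      ┃+     ┗━━━━━━━━━━━━━━━━━━━━━━━━━━━━━━━━━━┛ 
      ┃                      ##              ┃    
      ┃                        @@@@@++++     ┃    
      ┃                        @@@@@++++*    ┃    
      ┃                        @@@@@++++++   ┃    
      ┃                        @@@@@++++++   ┃    
      ┃                        @@@@@++++++   ┃    
      ┗━━━━━━━━━━━━━━━━━━━━━━━━━━━━━━━━━━━━━━┛    
                                                  
                                                  
                                                  
                                                  
                                                  


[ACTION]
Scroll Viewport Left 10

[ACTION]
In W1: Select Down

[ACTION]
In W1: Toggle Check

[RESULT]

                                                  
             ┏━━━━━━━━━━━━━━━━━━━━━━━━━━━━━━━━━━┓ 
             ┃ CheckboxTree                     ┃ 
             ┠──────────────────────────────────┨ 
             ┃ [x] app/                         ┃ 
             ┃>  [x] vendor/                    ┃ 
             ┃     [x] components/              ┃ 
             ┃       [x] logger.txt             ┃ 
      ┏━━━━━━┃       [x] server.md              ┃ 
      ┃ Drawi┃       [x] logger.js              ┃ 
      ┠──────┃       [x] utils.ts               ┃ 
      ┃+     ┗━━━━━━━━━━━━━━━━━━━━━━━━━━━━━━━━━━┛ 
      ┃                      ##              ┃    
      ┃                        @@@@@++++     ┃    
      ┃                        @@@@@++++*    ┃    
      ┃                        @@@@@++++++   ┃    
      ┃                        @@@@@++++++   ┃    
      ┃                        @@@@@++++++   ┃    
      ┗━━━━━━━━━━━━━━━━━━━━━━━━━━━━━━━━━━━━━━┛    
                                                  
                                                  
                                                  
                                                  
                                                  


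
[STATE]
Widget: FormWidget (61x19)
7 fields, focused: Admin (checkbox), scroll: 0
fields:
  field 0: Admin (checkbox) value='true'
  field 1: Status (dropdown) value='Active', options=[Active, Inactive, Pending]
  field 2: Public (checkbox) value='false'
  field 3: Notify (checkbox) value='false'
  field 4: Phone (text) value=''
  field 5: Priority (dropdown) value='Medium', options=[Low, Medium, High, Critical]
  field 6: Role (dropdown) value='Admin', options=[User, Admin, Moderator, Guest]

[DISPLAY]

> Admin:      [x]                                            
  Status:     [Active                                      ▼]
  Public:     [ ]                                            
  Notify:     [ ]                                            
  Phone:      [                                             ]
  Priority:   [Medium                                      ▼]
  Role:       [Admin                                       ▼]
                                                             
                                                             
                                                             
                                                             
                                                             
                                                             
                                                             
                                                             
                                                             
                                                             
                                                             
                                                             


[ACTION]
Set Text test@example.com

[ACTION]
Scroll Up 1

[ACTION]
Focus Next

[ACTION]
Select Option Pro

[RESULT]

  Admin:      [x]                                            
> Status:     [Active                                      ▼]
  Public:     [ ]                                            
  Notify:     [ ]                                            
  Phone:      [                                             ]
  Priority:   [Medium                                      ▼]
  Role:       [Admin                                       ▼]
                                                             
                                                             
                                                             
                                                             
                                                             
                                                             
                                                             
                                                             
                                                             
                                                             
                                                             
                                                             


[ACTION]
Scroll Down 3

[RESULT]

  Notify:     [ ]                                            
  Phone:      [                                             ]
  Priority:   [Medium                                      ▼]
  Role:       [Admin                                       ▼]
                                                             
                                                             
                                                             
                                                             
                                                             
                                                             
                                                             
                                                             
                                                             
                                                             
                                                             
                                                             
                                                             
                                                             
                                                             


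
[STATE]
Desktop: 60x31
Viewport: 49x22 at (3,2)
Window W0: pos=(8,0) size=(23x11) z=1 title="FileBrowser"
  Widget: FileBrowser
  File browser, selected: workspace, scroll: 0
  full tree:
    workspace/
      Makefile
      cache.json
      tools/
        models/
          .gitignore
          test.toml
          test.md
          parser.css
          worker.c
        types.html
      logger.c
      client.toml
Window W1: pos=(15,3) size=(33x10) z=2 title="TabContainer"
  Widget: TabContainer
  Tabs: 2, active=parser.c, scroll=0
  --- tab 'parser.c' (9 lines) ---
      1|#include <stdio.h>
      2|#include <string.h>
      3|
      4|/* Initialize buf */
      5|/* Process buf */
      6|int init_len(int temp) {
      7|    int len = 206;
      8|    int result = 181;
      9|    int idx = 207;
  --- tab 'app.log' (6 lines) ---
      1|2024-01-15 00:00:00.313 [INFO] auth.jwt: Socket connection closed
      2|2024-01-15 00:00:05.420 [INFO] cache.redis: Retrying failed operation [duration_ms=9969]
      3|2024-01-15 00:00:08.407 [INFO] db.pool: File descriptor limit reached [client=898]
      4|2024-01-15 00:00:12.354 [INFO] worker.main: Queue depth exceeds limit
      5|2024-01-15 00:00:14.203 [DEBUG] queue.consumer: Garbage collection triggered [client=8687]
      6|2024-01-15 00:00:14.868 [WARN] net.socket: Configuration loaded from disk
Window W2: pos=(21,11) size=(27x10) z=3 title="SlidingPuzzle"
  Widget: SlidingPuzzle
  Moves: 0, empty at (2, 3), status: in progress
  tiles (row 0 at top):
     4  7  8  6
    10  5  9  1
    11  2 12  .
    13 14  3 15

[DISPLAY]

     ┠─────────────────────┨                     
     ┃> [-] ┏━━━━━━━━━━━━━━━━━━━━━━━━━━━━━━━┓    
     ┃    Ma┃ TabContainer                  ┃    
     ┃    ca┠───────────────────────────────┨    
     ┃    [+┃[parser.c]│ app.log            ┃    
     ┃    lo┃───────────────────────────────┃    
     ┃    cl┃#include <stdio.h>             ┃    
     ┃      ┃#include <string.h>            ┃    
     ┗━━━━━━┃                               ┃    
            ┃/* In┏━━━━━━━━━━━━━━━━━━━━━━━━━┓    
            ┗━━━━━┃ SlidingPuzzle           ┃    
                  ┠─────────────────────────┨    
                  ┃┌────┬────┬────┬────┐    ┃    
                  ┃│  4 │  7 │  8 │  6 │    ┃    
                  ┃├────┼────┼────┼────┤    ┃    
                  ┃│ 10 │  5 │  9 │  1 │    ┃    
                  ┃├────┼────┼────┼────┤    ┃    
                  ┃│ 11 │  2 │ 12 │    │    ┃    
                  ┗━━━━━━━━━━━━━━━━━━━━━━━━━┛    
                                                 
                                                 
                                                 


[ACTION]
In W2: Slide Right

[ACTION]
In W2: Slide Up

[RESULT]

     ┠─────────────────────┨                     
     ┃> [-] ┏━━━━━━━━━━━━━━━━━━━━━━━━━━━━━━━┓    
     ┃    Ma┃ TabContainer                  ┃    
     ┃    ca┠───────────────────────────────┨    
     ┃    [+┃[parser.c]│ app.log            ┃    
     ┃    lo┃───────────────────────────────┃    
     ┃    cl┃#include <stdio.h>             ┃    
     ┃      ┃#include <string.h>            ┃    
     ┗━━━━━━┃                               ┃    
            ┃/* In┏━━━━━━━━━━━━━━━━━━━━━━━━━┓    
            ┗━━━━━┃ SlidingPuzzle           ┃    
                  ┠─────────────────────────┨    
                  ┃┌────┬────┬────┬────┐    ┃    
                  ┃│  4 │  7 │  8 │  6 │    ┃    
                  ┃├────┼────┼────┼────┤    ┃    
                  ┃│ 10 │  5 │  9 │  1 │    ┃    
                  ┃├────┼────┼────┼────┤    ┃    
                  ┃│ 11 │  2 │  3 │ 12 │    ┃    
                  ┗━━━━━━━━━━━━━━━━━━━━━━━━━┛    
                                                 
                                                 
                                                 


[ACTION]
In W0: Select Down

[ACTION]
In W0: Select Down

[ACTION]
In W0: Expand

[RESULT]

     ┠─────────────────────┨                     
     ┃  [-] ┏━━━━━━━━━━━━━━━━━━━━━━━━━━━━━━━┓    
     ┃    Ma┃ TabContainer                  ┃    
     ┃  > ca┠───────────────────────────────┨    
     ┃    [+┃[parser.c]│ app.log            ┃    
     ┃    lo┃───────────────────────────────┃    
     ┃    cl┃#include <stdio.h>             ┃    
     ┃      ┃#include <string.h>            ┃    
     ┗━━━━━━┃                               ┃    
            ┃/* In┏━━━━━━━━━━━━━━━━━━━━━━━━━┓    
            ┗━━━━━┃ SlidingPuzzle           ┃    
                  ┠─────────────────────────┨    
                  ┃┌────┬────┬────┬────┐    ┃    
                  ┃│  4 │  7 │  8 │  6 │    ┃    
                  ┃├────┼────┼────┼────┤    ┃    
                  ┃│ 10 │  5 │  9 │  1 │    ┃    
                  ┃├────┼────┼────┼────┤    ┃    
                  ┃│ 11 │  2 │  3 │ 12 │    ┃    
                  ┗━━━━━━━━━━━━━━━━━━━━━━━━━┛    
                                                 
                                                 
                                                 
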